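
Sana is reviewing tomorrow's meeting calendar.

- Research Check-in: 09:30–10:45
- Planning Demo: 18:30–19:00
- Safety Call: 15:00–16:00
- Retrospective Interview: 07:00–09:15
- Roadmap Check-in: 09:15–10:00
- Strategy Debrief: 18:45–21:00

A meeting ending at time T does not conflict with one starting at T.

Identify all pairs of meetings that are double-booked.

Sorted by start: Retrospective Interview, Roadmap Check-in, Research Check-in, Safety Call, Planning Demo, Strategy Debrief.
Roadmap Check-in starts exactly when Retrospective Interview ends (back-to-back, no overlap), so Retrospective Interview has no further overlaps.
Research Check-in starts before Roadmap Check-in ends → Roadmap Check-in and Research Check-in overlap.
Safety Call starts after Roadmap Check-in ends, so Roadmap Check-in has no further overlaps.
Safety Call starts after Research Check-in ends, so Research Check-in has no further overlaps.
Planning Demo starts after Safety Call ends, so Safety Call has no further overlaps.
Strategy Debrief starts before Planning Demo ends → Planning Demo and Strategy Debrief overlap.

Planning Demo & Strategy Debrief, Research Check-in & Roadmap Check-in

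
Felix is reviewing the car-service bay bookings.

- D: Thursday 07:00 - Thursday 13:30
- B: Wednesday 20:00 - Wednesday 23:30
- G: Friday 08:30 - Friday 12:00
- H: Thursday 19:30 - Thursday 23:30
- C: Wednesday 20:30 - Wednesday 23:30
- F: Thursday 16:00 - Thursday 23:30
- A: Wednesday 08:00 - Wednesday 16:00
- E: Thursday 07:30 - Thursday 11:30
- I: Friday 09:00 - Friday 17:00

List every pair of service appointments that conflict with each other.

B & C, D & E, F & H, G & I

Sorted by start: A, B, C, D, E, F, H, G, I.
B starts after A ends; A is clear from here.
C starts before B ends → B and C overlap.
D starts after B ends; B is clear from here.
D starts after C ends; C is clear from here.
E starts before D ends → D and E overlap.
F starts after D ends; D is clear from here.
F starts after E ends; E is clear from here.
H starts before F ends → F and H overlap.
G starts after F ends; F is clear from here.
G starts after H ends; H is clear from here.
I starts before G ends → G and I overlap.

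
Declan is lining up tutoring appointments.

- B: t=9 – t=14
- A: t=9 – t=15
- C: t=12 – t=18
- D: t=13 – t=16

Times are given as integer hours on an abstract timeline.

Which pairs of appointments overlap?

A & B, A & C, A & D, B & C, B & D, C & D

Sorted by start: A, B, C, D.
B starts before A ends → A and B overlap.
C starts before A ends → A and C overlap.
D starts before A ends → A and D overlap.
C starts before B ends → B and C overlap.
D starts before B ends → B and D overlap.
D starts before C ends → C and D overlap.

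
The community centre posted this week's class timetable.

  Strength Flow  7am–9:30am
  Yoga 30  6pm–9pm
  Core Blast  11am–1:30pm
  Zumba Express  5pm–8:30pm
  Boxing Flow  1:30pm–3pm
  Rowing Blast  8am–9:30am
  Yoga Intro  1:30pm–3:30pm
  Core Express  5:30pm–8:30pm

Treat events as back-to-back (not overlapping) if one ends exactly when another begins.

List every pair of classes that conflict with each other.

Sorted by start: Strength Flow, Rowing Blast, Core Blast, Yoga Intro, Boxing Flow, Zumba Express, Core Express, Yoga 30.
Rowing Blast starts before Strength Flow ends → Strength Flow and Rowing Blast overlap.
Core Blast starts after Strength Flow ends — done with Strength Flow.
Core Blast starts after Rowing Blast ends — done with Rowing Blast.
Yoga Intro starts exactly when Core Blast ends (back-to-back, no overlap) — done with Core Blast.
Boxing Flow starts before Yoga Intro ends → Yoga Intro and Boxing Flow overlap.
Zumba Express starts after Yoga Intro ends — done with Yoga Intro.
Zumba Express starts after Boxing Flow ends — done with Boxing Flow.
Core Express starts before Zumba Express ends → Zumba Express and Core Express overlap.
Yoga 30 starts before Zumba Express ends → Zumba Express and Yoga 30 overlap.
Yoga 30 starts before Core Express ends → Core Express and Yoga 30 overlap.

Boxing Flow & Yoga Intro, Core Express & Yoga 30, Core Express & Zumba Express, Rowing Blast & Strength Flow, Yoga 30 & Zumba Express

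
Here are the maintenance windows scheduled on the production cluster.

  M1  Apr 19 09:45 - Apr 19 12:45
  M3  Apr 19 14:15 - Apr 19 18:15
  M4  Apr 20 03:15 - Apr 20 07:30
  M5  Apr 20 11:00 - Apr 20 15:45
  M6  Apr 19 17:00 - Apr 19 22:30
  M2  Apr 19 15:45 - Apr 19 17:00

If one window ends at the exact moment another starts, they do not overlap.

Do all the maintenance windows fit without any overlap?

Sorted by start: M1, M3, M2, M6, M4, M5.
M3 starts after M1 ends; M1 is clear from here.
M2 starts before M3 ends → M3 and M2 overlap.
That's a conflict, so the schedule is not conflict-free.

No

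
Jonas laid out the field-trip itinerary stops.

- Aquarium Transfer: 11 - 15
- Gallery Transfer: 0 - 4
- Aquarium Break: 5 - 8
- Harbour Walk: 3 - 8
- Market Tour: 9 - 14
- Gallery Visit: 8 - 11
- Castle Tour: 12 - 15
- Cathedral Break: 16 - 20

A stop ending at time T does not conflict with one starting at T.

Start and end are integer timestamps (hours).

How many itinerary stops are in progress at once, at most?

3

Sweep the timeline, counting +1 at each start and −1 at each end (ends before starts at a tie):
0 start Gallery Transfer → 1
3 start Harbour Walk → 2
4 end Gallery Transfer → 1
5 start Aquarium Break → 2
8 end Aquarium Break → 1
8 end Harbour Walk → 0
8 start Gallery Visit → 1
9 start Market Tour → 2
11 end Gallery Visit → 1
11 start Aquarium Transfer → 2
12 start Castle Tour → 3
14 end Market Tour → 2
15 end Aquarium Transfer → 1
15 end Castle Tour → 0
16 start Cathedral Break → 1
20 end Cathedral Break → 0
Peak is 3, at 12 (Aquarium Transfer, Castle Tour, Market Tour).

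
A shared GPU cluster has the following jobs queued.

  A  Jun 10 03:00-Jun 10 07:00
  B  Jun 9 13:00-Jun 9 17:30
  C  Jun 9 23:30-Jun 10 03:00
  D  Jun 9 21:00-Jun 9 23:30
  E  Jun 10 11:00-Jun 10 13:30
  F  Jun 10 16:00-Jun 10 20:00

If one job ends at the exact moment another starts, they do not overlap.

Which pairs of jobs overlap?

none

Sorted by start: B, D, C, A, E, F.
D starts after B ends, so B has no further overlaps.
C starts exactly when D ends (back-to-back, no overlap), so D has no further overlaps.
A starts exactly when C ends (back-to-back, no overlap), so C has no further overlaps.
E starts after A ends, so A has no further overlaps.
F starts after E ends.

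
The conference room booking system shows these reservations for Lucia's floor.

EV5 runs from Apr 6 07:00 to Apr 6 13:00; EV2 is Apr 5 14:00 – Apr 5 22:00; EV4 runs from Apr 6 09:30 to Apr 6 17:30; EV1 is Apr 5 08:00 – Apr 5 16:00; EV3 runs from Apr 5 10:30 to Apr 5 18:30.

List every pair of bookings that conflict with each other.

EV1 & EV2, EV1 & EV3, EV2 & EV3, EV4 & EV5

Sorted by start: EV1, EV3, EV2, EV5, EV4.
EV3 starts before EV1 ends → EV1 and EV3 overlap.
EV2 starts before EV1 ends → EV1 and EV2 overlap.
EV5 starts after EV1 ends; EV1 is clear from here.
EV2 starts before EV3 ends → EV3 and EV2 overlap.
EV5 starts after EV3 ends; EV3 is clear from here.
EV5 starts after EV2 ends; EV2 is clear from here.
EV4 starts before EV5 ends → EV5 and EV4 overlap.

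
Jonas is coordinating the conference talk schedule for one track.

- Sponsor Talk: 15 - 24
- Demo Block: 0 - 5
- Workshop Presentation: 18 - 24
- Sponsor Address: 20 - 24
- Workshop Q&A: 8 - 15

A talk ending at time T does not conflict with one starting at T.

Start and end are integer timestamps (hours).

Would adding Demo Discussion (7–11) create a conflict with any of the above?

Demo Block: ends 5 at or before Demo Discussion starts 7 → clear.
Workshop Q&A: starts 8 before Demo Discussion ends 11, and ends 15 after Demo Discussion starts 7 → overlap.
Sponsor Talk: starts 15 at or after Demo Discussion ends 11 → clear.
Workshop Presentation: starts 18 at or after Demo Discussion ends 11 → clear.
Sponsor Address: starts 20 at or after Demo Discussion ends 11 → clear.
Demo Discussion overlaps Workshop Q&A.

Yes — it overlaps Workshop Q&A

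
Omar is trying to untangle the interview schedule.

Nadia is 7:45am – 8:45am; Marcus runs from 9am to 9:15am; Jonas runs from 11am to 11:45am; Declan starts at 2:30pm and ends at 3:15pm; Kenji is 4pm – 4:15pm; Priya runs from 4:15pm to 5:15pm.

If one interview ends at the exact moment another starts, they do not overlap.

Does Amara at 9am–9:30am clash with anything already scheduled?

Yes — it overlaps Marcus

Nadia: ends 8:45am at or before Amara starts 9am → clear.
Marcus: starts 9am before Amara ends 9:30am, and ends 9:15am after Amara starts 9am → overlap.
Jonas: starts 11am at or after Amara ends 9:30am → clear.
Declan: starts 2:30pm at or after Amara ends 9:30am → clear.
Kenji: starts 4pm at or after Amara ends 9:30am → clear.
Priya: starts 4:15pm at or after Amara ends 9:30am → clear.
Amara overlaps Marcus.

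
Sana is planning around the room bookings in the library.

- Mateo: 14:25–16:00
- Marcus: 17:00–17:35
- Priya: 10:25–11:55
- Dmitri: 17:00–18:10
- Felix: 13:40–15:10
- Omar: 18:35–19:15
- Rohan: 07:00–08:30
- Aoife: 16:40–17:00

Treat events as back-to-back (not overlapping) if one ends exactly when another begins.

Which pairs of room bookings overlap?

Dmitri & Marcus, Felix & Mateo

Sorted by start: Rohan, Priya, Felix, Mateo, Aoife, Dmitri, Marcus, Omar.
Priya starts after Rohan ends, so nothing later overlaps Rohan either.
Felix starts after Priya ends, so nothing later overlaps Priya either.
Mateo starts before Felix ends → Felix and Mateo overlap.
Aoife starts after Felix ends, so nothing later overlaps Felix either.
Aoife starts after Mateo ends, so nothing later overlaps Mateo either.
Dmitri starts exactly when Aoife ends (back-to-back, no overlap), so nothing later overlaps Aoife either.
Marcus starts before Dmitri ends → Dmitri and Marcus overlap.
Omar starts after Dmitri ends.
Omar starts after Marcus ends.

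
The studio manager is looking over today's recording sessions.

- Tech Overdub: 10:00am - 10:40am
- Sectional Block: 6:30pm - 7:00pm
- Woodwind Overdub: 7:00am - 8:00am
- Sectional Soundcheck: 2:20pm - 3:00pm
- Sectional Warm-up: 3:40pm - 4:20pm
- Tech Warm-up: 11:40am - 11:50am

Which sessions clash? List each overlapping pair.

Sorted by start: Woodwind Overdub, Tech Overdub, Tech Warm-up, Sectional Soundcheck, Sectional Warm-up, Sectional Block.
Tech Overdub starts after Woodwind Overdub ends, so Woodwind Overdub has no further overlaps.
Tech Warm-up starts after Tech Overdub ends, so Tech Overdub has no further overlaps.
Sectional Soundcheck starts after Tech Warm-up ends, so Tech Warm-up has no further overlaps.
Sectional Warm-up starts after Sectional Soundcheck ends, so Sectional Soundcheck has no further overlaps.
Sectional Block starts after Sectional Warm-up ends.

none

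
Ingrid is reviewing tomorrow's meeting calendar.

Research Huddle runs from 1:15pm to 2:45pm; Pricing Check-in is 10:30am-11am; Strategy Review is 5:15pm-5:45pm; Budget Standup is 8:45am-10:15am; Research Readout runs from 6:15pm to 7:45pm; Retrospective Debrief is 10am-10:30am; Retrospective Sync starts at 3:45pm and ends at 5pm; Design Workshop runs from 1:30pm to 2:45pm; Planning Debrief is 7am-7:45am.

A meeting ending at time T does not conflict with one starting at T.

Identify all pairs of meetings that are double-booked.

Sorted by start: Planning Debrief, Budget Standup, Retrospective Debrief, Pricing Check-in, Research Huddle, Design Workshop, Retrospective Sync, Strategy Review, Research Readout.
Budget Standup starts after Planning Debrief ends; Planning Debrief is clear from here.
Retrospective Debrief starts before Budget Standup ends → Budget Standup and Retrospective Debrief overlap.
Pricing Check-in starts after Budget Standup ends; Budget Standup is clear from here.
Pricing Check-in starts exactly when Retrospective Debrief ends (back-to-back, no overlap); Retrospective Debrief is clear from here.
Research Huddle starts after Pricing Check-in ends; Pricing Check-in is clear from here.
Design Workshop starts before Research Huddle ends → Research Huddle and Design Workshop overlap.
Retrospective Sync starts after Research Huddle ends; Research Huddle is clear from here.
Retrospective Sync starts after Design Workshop ends; Design Workshop is clear from here.
Strategy Review starts after Retrospective Sync ends; Retrospective Sync is clear from here.
Research Readout starts after Strategy Review ends.

Budget Standup & Retrospective Debrief, Design Workshop & Research Huddle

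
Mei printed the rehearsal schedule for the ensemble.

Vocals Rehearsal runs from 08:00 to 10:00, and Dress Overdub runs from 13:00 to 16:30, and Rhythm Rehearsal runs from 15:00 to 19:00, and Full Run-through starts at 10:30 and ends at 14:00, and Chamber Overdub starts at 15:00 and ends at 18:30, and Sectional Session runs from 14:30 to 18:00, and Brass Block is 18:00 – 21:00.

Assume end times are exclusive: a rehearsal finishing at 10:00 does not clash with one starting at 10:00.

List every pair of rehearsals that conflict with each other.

Brass Block & Chamber Overdub, Brass Block & Rhythm Rehearsal, Chamber Overdub & Dress Overdub, Chamber Overdub & Rhythm Rehearsal, Chamber Overdub & Sectional Session, Dress Overdub & Full Run-through, Dress Overdub & Rhythm Rehearsal, Dress Overdub & Sectional Session, Rhythm Rehearsal & Sectional Session

Sorted by start: Vocals Rehearsal, Full Run-through, Dress Overdub, Sectional Session, Rhythm Rehearsal, Chamber Overdub, Brass Block.
Full Run-through starts after Vocals Rehearsal ends; Vocals Rehearsal is clear from here.
Dress Overdub starts before Full Run-through ends → Full Run-through and Dress Overdub overlap.
Sectional Session starts after Full Run-through ends; Full Run-through is clear from here.
Sectional Session starts before Dress Overdub ends → Dress Overdub and Sectional Session overlap.
Rhythm Rehearsal starts before Dress Overdub ends → Dress Overdub and Rhythm Rehearsal overlap.
Chamber Overdub starts before Dress Overdub ends → Dress Overdub and Chamber Overdub overlap.
Brass Block starts after Dress Overdub ends.
Rhythm Rehearsal starts before Sectional Session ends → Sectional Session and Rhythm Rehearsal overlap.
Chamber Overdub starts before Sectional Session ends → Sectional Session and Chamber Overdub overlap.
Brass Block starts exactly when Sectional Session ends (back-to-back, no overlap).
Chamber Overdub starts before Rhythm Rehearsal ends → Rhythm Rehearsal and Chamber Overdub overlap.
Brass Block starts before Rhythm Rehearsal ends → Rhythm Rehearsal and Brass Block overlap.
Brass Block starts before Chamber Overdub ends → Chamber Overdub and Brass Block overlap.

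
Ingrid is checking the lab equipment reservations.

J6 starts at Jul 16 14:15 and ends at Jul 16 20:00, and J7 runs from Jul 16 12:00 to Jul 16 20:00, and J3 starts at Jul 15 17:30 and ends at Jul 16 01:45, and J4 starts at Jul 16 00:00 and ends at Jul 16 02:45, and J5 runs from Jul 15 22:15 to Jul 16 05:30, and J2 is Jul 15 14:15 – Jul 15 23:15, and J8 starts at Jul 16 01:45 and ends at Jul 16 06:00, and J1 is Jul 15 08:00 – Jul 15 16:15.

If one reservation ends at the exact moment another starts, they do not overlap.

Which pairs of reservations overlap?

Two intervals overlap when each starts before the other ends.
Sorted by start: J1, J2, J3, J5, J4, J8, J7, J6.
J2 starts before J1 ends → J1 and J2 overlap.
J3 starts after J1 ends, so nothing later overlaps J1 either.
J3 starts before J2 ends → J2 and J3 overlap.
J5 starts before J2 ends → J2 and J5 overlap.
J4 starts after J2 ends, so nothing later overlaps J2 either.
J5 starts before J3 ends → J3 and J5 overlap.
J4 starts before J3 ends → J3 and J4 overlap.
J8 starts exactly when J3 ends (back-to-back, no overlap), so nothing later overlaps J3 either.
J4 starts before J5 ends → J5 and J4 overlap.
J8 starts before J5 ends → J5 and J8 overlap.
J7 starts after J5 ends, so nothing later overlaps J5 either.
J8 starts before J4 ends → J4 and J8 overlap.
J7 starts after J4 ends, so nothing later overlaps J4 either.
J7 starts after J8 ends, so nothing later overlaps J8 either.
J6 starts before J7 ends → J7 and J6 overlap.

J1 & J2, J2 & J3, J2 & J5, J3 & J4, J3 & J5, J4 & J5, J4 & J8, J5 & J8, J6 & J7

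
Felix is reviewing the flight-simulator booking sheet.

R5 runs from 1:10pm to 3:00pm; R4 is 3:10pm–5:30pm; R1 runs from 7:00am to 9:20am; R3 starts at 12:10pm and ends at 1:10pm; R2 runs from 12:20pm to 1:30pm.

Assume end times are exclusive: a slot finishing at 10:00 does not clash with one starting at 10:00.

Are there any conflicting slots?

Two intervals overlap when each starts before the other ends.
Sorted by start: R1, R3, R2, R5, R4.
R3 starts after R1 ends; R1 is clear from here.
R2 starts before R3 ends → R3 and R2 overlap.
That's a conflict, so the schedule is not conflict-free.

Yes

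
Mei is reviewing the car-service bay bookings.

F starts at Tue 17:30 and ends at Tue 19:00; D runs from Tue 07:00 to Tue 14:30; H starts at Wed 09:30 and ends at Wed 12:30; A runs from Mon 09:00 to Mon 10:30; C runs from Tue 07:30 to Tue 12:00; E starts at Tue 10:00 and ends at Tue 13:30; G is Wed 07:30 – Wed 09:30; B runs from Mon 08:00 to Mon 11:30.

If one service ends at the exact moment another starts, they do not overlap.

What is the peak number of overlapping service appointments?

Sort all start/end points and keep a running count:
Mon 08:00 start B → 1
Mon 09:00 start A → 2
Mon 10:30 end A → 1
Mon 11:30 end B → 0
Tue 07:00 start D → 1
Tue 07:30 start C → 2
Tue 10:00 start E → 3
Tue 12:00 end C → 2
Tue 13:30 end E → 1
Tue 14:30 end D → 0
Tue 17:30 start F → 1
Tue 19:00 end F → 0
Wed 07:30 start G → 1
Wed 09:30 end G → 0
Wed 09:30 start H → 1
Wed 12:30 end H → 0
Peak is 3, at Tue 10:00 (C, D, E).

3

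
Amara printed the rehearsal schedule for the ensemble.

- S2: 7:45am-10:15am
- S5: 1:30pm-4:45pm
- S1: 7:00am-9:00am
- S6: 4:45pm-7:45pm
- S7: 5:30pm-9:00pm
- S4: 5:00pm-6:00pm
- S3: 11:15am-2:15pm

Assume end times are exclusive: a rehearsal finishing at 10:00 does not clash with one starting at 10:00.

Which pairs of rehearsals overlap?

S1 & S2, S3 & S5, S4 & S6, S4 & S7, S6 & S7

Check each pair: they overlap iff neither finishes before the other starts.
Sorted by start: S1, S2, S3, S5, S6, S4, S7.
S2 starts before S1 ends → S1 and S2 overlap.
S3 starts after S1 ends; S1 is clear from here.
S3 starts after S2 ends; S2 is clear from here.
S5 starts before S3 ends → S3 and S5 overlap.
S6 starts after S3 ends; S3 is clear from here.
S6 starts exactly when S5 ends (back-to-back, no overlap); S5 is clear from here.
S4 starts before S6 ends → S6 and S4 overlap.
S7 starts before S6 ends → S6 and S7 overlap.
S7 starts before S4 ends → S4 and S7 overlap.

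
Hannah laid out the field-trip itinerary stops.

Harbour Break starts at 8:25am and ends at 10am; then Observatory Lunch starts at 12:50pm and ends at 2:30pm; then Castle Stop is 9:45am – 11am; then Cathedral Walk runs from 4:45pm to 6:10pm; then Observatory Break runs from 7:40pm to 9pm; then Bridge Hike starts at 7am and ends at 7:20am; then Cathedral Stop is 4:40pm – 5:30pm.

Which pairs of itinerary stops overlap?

Sorted by start: Bridge Hike, Harbour Break, Castle Stop, Observatory Lunch, Cathedral Stop, Cathedral Walk, Observatory Break.
Harbour Break starts after Bridge Hike ends; Bridge Hike is clear from here.
Castle Stop starts before Harbour Break ends → Harbour Break and Castle Stop overlap.
Observatory Lunch starts after Harbour Break ends; Harbour Break is clear from here.
Observatory Lunch starts after Castle Stop ends; Castle Stop is clear from here.
Cathedral Stop starts after Observatory Lunch ends; Observatory Lunch is clear from here.
Cathedral Walk starts before Cathedral Stop ends → Cathedral Stop and Cathedral Walk overlap.
Observatory Break starts after Cathedral Stop ends.
Observatory Break starts after Cathedral Walk ends.

Castle Stop & Harbour Break, Cathedral Stop & Cathedral Walk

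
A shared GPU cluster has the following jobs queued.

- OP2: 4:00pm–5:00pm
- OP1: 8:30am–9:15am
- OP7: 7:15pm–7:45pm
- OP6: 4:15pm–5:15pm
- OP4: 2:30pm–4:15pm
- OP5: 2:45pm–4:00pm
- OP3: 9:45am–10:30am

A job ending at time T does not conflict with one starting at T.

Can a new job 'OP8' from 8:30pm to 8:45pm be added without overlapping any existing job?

Yes — the slot is free

OP1: ends 9:15am at or before OP8 starts 8:30pm → clear.
OP3: ends 10:30am at or before OP8 starts 8:30pm → clear.
OP4: ends 4:15pm at or before OP8 starts 8:30pm → clear.
OP5: ends 4:00pm at or before OP8 starts 8:30pm → clear.
OP2: ends 5:00pm at or before OP8 starts 8:30pm → clear.
OP6: ends 5:15pm at or before OP8 starts 8:30pm → clear.
OP7: ends 7:45pm at or before OP8 starts 8:30pm → clear.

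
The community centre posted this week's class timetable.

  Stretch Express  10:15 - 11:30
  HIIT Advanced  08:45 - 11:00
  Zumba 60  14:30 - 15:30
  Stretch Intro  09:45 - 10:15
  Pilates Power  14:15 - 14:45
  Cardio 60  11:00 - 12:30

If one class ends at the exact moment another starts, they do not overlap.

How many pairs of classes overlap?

4

Check each pair: they overlap iff neither finishes before the other starts.
Sorted by start: HIIT Advanced, Stretch Intro, Stretch Express, Cardio 60, Pilates Power, Zumba 60.
Stretch Intro starts before HIIT Advanced ends → HIIT Advanced and Stretch Intro overlap.
Stretch Express starts before HIIT Advanced ends → HIIT Advanced and Stretch Express overlap.
Cardio 60 starts exactly when HIIT Advanced ends (back-to-back, no overlap) — done with HIIT Advanced.
Stretch Express starts exactly when Stretch Intro ends (back-to-back, no overlap) — done with Stretch Intro.
Cardio 60 starts before Stretch Express ends → Stretch Express and Cardio 60 overlap.
Pilates Power starts after Stretch Express ends — done with Stretch Express.
Pilates Power starts after Cardio 60 ends — done with Cardio 60.
Zumba 60 starts before Pilates Power ends → Pilates Power and Zumba 60 overlap.
Overlapping pairs: Cardio 60 & Stretch Express, HIIT Advanced & Stretch Express, HIIT Advanced & Stretch Intro, Pilates Power & Zumba 60 — 4 in total.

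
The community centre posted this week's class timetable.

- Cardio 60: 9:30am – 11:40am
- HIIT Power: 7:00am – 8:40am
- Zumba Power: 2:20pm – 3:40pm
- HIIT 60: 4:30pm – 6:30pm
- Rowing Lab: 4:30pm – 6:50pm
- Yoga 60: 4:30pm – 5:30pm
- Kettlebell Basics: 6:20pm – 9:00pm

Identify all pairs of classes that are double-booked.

HIIT 60 & Kettlebell Basics, HIIT 60 & Rowing Lab, HIIT 60 & Yoga 60, Kettlebell Basics & Rowing Lab, Rowing Lab & Yoga 60

Sorted by start: HIIT Power, Cardio 60, Zumba Power, HIIT 60, Rowing Lab, Yoga 60, Kettlebell Basics.
Cardio 60 starts after HIIT Power ends, so nothing later overlaps HIIT Power either.
Zumba Power starts after Cardio 60 ends, so nothing later overlaps Cardio 60 either.
HIIT 60 starts after Zumba Power ends, so nothing later overlaps Zumba Power either.
Rowing Lab starts before HIIT 60 ends → HIIT 60 and Rowing Lab overlap.
Yoga 60 starts before HIIT 60 ends → HIIT 60 and Yoga 60 overlap.
Kettlebell Basics starts before HIIT 60 ends → HIIT 60 and Kettlebell Basics overlap.
Yoga 60 starts before Rowing Lab ends → Rowing Lab and Yoga 60 overlap.
Kettlebell Basics starts before Rowing Lab ends → Rowing Lab and Kettlebell Basics overlap.
Kettlebell Basics starts after Yoga 60 ends.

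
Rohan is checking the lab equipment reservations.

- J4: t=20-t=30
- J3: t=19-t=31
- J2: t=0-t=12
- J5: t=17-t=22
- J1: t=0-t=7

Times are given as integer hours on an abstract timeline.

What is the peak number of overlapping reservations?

3

Sweep the timeline, counting +1 at each start and −1 at each end (ends before starts at a tie):
t=0 start J1 → 1
t=0 start J2 → 2
t=7 end J1 → 1
t=12 end J2 → 0
t=17 start J5 → 1
t=19 start J3 → 2
t=20 start J4 → 3
t=22 end J5 → 2
t=30 end J4 → 1
t=31 end J3 → 0
Peak is 3, at t=20 (J3, J4, J5).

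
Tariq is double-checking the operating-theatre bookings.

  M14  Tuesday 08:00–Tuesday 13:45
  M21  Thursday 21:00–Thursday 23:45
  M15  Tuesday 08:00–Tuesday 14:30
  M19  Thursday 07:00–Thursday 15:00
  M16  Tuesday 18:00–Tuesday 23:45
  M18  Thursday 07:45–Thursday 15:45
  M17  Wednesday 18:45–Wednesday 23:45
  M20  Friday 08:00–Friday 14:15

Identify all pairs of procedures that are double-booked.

M14 & M15, M18 & M19

Sorted by start: M14, M15, M16, M17, M19, M18, M21, M20.
M15 starts before M14 ends → M14 and M15 overlap.
M16 starts after M14 ends — done with M14.
M16 starts after M15 ends — done with M15.
M17 starts after M16 ends — done with M16.
M19 starts after M17 ends — done with M17.
M18 starts before M19 ends → M19 and M18 overlap.
M21 starts after M19 ends — done with M19.
M21 starts after M18 ends — done with M18.
M20 starts after M21 ends.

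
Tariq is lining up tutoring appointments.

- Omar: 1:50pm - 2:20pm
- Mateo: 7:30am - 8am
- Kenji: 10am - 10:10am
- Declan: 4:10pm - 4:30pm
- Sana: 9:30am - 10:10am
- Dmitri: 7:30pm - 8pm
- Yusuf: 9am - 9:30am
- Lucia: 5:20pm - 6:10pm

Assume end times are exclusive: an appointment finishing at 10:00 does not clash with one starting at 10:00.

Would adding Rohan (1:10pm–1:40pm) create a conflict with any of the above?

Mateo: ends 8am at or before Rohan starts 1:10pm → clear.
Yusuf: ends 9:30am at or before Rohan starts 1:10pm → clear.
Sana: ends 10:10am at or before Rohan starts 1:10pm → clear.
Kenji: ends 10:10am at or before Rohan starts 1:10pm → clear.
Omar: starts 1:50pm at or after Rohan ends 1:40pm → clear.
Declan: starts 4:10pm at or after Rohan ends 1:40pm → clear.
Lucia: starts 5:20pm at or after Rohan ends 1:40pm → clear.
Dmitri: starts 7:30pm at or after Rohan ends 1:40pm → clear.

No — it doesn't clash with anything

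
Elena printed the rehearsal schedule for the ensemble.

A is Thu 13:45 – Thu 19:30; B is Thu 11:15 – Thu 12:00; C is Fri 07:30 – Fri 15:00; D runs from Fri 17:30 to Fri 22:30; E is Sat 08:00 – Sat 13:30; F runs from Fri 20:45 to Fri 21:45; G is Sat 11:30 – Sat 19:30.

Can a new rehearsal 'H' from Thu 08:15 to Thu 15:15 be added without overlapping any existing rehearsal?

B: starts Thu 11:15 before H ends Thu 15:15, and ends Thu 12:00 after H starts Thu 08:15 → overlap.
A: starts Thu 13:45 before H ends Thu 15:15, and ends Thu 19:30 after H starts Thu 08:15 → overlap.
C: starts Fri 07:30 at or after H ends Thu 15:15 → clear.
D: starts Fri 17:30 at or after H ends Thu 15:15 → clear.
F: starts Fri 20:45 at or after H ends Thu 15:15 → clear.
E: starts Sat 08:00 at or after H ends Thu 15:15 → clear.
G: starts Sat 11:30 at or after H ends Thu 15:15 → clear.
H overlaps A, B.

No — it overlaps A, B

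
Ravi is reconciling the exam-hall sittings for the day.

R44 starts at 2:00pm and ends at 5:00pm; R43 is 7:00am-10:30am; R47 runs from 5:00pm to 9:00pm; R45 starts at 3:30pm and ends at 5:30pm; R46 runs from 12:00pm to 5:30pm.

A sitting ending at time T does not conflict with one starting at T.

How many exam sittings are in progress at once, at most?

Sweep the timeline, counting +1 at each start and −1 at each end (ends before starts at a tie):
7:00am start R43 → 1
10:30am end R43 → 0
12:00pm start R46 → 1
2:00pm start R44 → 2
3:30pm start R45 → 3
5:00pm end R44 → 2
5:00pm start R47 → 3
5:30pm end R45 → 2
5:30pm end R46 → 1
9:00pm end R47 → 0
Peak is 3, at 3:30pm (R44, R45, R46).

3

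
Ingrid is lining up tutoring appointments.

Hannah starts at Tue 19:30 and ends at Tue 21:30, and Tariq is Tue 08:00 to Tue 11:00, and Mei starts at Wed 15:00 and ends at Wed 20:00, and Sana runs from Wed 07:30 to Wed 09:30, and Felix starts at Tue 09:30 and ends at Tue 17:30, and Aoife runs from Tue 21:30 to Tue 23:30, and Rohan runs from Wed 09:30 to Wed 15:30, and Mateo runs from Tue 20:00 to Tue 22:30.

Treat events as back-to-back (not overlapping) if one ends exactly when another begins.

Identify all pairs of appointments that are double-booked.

Sorted by start: Tariq, Felix, Hannah, Mateo, Aoife, Sana, Rohan, Mei.
Felix starts before Tariq ends → Tariq and Felix overlap.
Hannah starts after Tariq ends; Tariq is clear from here.
Hannah starts after Felix ends; Felix is clear from here.
Mateo starts before Hannah ends → Hannah and Mateo overlap.
Aoife starts exactly when Hannah ends (back-to-back, no overlap); Hannah is clear from here.
Aoife starts before Mateo ends → Mateo and Aoife overlap.
Sana starts after Mateo ends; Mateo is clear from here.
Sana starts after Aoife ends; Aoife is clear from here.
Rohan starts exactly when Sana ends (back-to-back, no overlap); Sana is clear from here.
Mei starts before Rohan ends → Rohan and Mei overlap.

Aoife & Mateo, Felix & Tariq, Hannah & Mateo, Mei & Rohan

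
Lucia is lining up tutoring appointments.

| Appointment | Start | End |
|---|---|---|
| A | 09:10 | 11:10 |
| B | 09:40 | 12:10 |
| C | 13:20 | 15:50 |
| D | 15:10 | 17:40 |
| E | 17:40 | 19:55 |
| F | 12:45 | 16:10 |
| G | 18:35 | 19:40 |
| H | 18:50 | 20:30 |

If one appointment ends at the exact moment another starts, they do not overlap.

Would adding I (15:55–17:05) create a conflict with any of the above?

A: ends 11:10 at or before I starts 15:55 → clear.
B: ends 12:10 at or before I starts 15:55 → clear.
F: starts 12:45 before I ends 17:05, and ends 16:10 after I starts 15:55 → overlap.
C: ends 15:50 at or before I starts 15:55 → clear.
D: starts 15:10 before I ends 17:05, and ends 17:40 after I starts 15:55 → overlap.
E: starts 17:40 at or after I ends 17:05 → clear.
G: starts 18:35 at or after I ends 17:05 → clear.
H: starts 18:50 at or after I ends 17:05 → clear.
I overlaps D, F.

Yes — it overlaps D, F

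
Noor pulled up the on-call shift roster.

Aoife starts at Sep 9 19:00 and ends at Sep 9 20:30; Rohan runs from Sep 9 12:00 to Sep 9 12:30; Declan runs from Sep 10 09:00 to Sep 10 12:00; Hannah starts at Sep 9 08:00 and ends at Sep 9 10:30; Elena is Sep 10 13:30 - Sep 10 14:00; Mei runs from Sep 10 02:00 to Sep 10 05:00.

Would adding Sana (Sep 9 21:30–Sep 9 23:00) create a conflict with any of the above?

No — it doesn't clash with anything

Hannah: ends Sep 9 10:30 at or before Sana starts Sep 9 21:30 → clear.
Rohan: ends Sep 9 12:30 at or before Sana starts Sep 9 21:30 → clear.
Aoife: ends Sep 9 20:30 at or before Sana starts Sep 9 21:30 → clear.
Mei: starts Sep 10 02:00 at or after Sana ends Sep 9 23:00 → clear.
Declan: starts Sep 10 09:00 at or after Sana ends Sep 9 23:00 → clear.
Elena: starts Sep 10 13:30 at or after Sana ends Sep 9 23:00 → clear.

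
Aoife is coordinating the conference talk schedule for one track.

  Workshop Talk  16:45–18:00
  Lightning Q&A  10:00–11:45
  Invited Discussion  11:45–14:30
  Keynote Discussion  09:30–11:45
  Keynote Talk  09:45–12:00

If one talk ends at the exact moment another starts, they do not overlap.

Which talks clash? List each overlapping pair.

Sorted by start: Keynote Discussion, Keynote Talk, Lightning Q&A, Invited Discussion, Workshop Talk.
Keynote Talk starts before Keynote Discussion ends → Keynote Discussion and Keynote Talk overlap.
Lightning Q&A starts before Keynote Discussion ends → Keynote Discussion and Lightning Q&A overlap.
Invited Discussion starts exactly when Keynote Discussion ends (back-to-back, no overlap) — done with Keynote Discussion.
Lightning Q&A starts before Keynote Talk ends → Keynote Talk and Lightning Q&A overlap.
Invited Discussion starts before Keynote Talk ends → Keynote Talk and Invited Discussion overlap.
Workshop Talk starts after Keynote Talk ends.
Invited Discussion starts exactly when Lightning Q&A ends (back-to-back, no overlap) — done with Lightning Q&A.
Workshop Talk starts after Invited Discussion ends.

Invited Discussion & Keynote Talk, Keynote Discussion & Keynote Talk, Keynote Discussion & Lightning Q&A, Keynote Talk & Lightning Q&A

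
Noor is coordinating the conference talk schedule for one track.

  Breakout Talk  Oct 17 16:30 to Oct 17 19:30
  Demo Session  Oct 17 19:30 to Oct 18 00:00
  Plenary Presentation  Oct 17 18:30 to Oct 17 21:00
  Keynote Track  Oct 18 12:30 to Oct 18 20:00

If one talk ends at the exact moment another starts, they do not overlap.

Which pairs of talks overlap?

Breakout Talk & Plenary Presentation, Demo Session & Plenary Presentation

Sorted by start: Breakout Talk, Plenary Presentation, Demo Session, Keynote Track.
Plenary Presentation starts before Breakout Talk ends → Breakout Talk and Plenary Presentation overlap.
Demo Session starts exactly when Breakout Talk ends (back-to-back, no overlap), so Breakout Talk has no further overlaps.
Demo Session starts before Plenary Presentation ends → Plenary Presentation and Demo Session overlap.
Keynote Track starts after Plenary Presentation ends.
Keynote Track starts after Demo Session ends.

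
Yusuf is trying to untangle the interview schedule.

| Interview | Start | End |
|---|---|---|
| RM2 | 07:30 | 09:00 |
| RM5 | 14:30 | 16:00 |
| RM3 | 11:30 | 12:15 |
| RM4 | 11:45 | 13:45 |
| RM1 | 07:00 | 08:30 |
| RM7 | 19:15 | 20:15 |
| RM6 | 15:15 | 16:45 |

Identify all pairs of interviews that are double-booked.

RM1 & RM2, RM3 & RM4, RM5 & RM6

Two intervals overlap when each starts before the other ends.
Sorted by start: RM1, RM2, RM3, RM4, RM5, RM6, RM7.
RM2 starts before RM1 ends → RM1 and RM2 overlap.
RM3 starts after RM1 ends; RM1 is clear from here.
RM3 starts after RM2 ends; RM2 is clear from here.
RM4 starts before RM3 ends → RM3 and RM4 overlap.
RM5 starts after RM3 ends; RM3 is clear from here.
RM5 starts after RM4 ends; RM4 is clear from here.
RM6 starts before RM5 ends → RM5 and RM6 overlap.
RM7 starts after RM5 ends.
RM7 starts after RM6 ends.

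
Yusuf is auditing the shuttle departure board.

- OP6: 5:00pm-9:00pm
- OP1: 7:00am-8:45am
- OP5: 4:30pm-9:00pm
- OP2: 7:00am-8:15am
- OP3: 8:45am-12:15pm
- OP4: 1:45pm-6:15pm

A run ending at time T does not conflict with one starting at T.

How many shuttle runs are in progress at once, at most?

3

Sweep the timeline, counting +1 at each start and −1 at each end (ends before starts at a tie):
7:00am start OP1 → 1
7:00am start OP2 → 2
8:15am end OP2 → 1
8:45am end OP1 → 0
8:45am start OP3 → 1
12:15pm end OP3 → 0
1:45pm start OP4 → 1
4:30pm start OP5 → 2
5:00pm start OP6 → 3
6:15pm end OP4 → 2
9:00pm end OP5 → 1
9:00pm end OP6 → 0
Peak is 3, at 5:00pm (OP4, OP5, OP6).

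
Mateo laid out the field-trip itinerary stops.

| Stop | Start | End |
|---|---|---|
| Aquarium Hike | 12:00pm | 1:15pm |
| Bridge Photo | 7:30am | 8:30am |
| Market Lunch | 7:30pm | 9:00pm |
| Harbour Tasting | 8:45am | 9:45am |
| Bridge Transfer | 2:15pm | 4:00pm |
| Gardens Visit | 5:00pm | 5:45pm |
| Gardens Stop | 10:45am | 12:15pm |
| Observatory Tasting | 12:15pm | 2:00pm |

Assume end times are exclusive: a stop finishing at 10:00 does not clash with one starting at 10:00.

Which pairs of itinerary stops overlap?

Aquarium Hike & Gardens Stop, Aquarium Hike & Observatory Tasting

Sorted by start: Bridge Photo, Harbour Tasting, Gardens Stop, Aquarium Hike, Observatory Tasting, Bridge Transfer, Gardens Visit, Market Lunch.
Harbour Tasting starts after Bridge Photo ends; Bridge Photo is clear from here.
Gardens Stop starts after Harbour Tasting ends; Harbour Tasting is clear from here.
Aquarium Hike starts before Gardens Stop ends → Gardens Stop and Aquarium Hike overlap.
Observatory Tasting starts exactly when Gardens Stop ends (back-to-back, no overlap); Gardens Stop is clear from here.
Observatory Tasting starts before Aquarium Hike ends → Aquarium Hike and Observatory Tasting overlap.
Bridge Transfer starts after Aquarium Hike ends; Aquarium Hike is clear from here.
Bridge Transfer starts after Observatory Tasting ends; Observatory Tasting is clear from here.
Gardens Visit starts after Bridge Transfer ends; Bridge Transfer is clear from here.
Market Lunch starts after Gardens Visit ends.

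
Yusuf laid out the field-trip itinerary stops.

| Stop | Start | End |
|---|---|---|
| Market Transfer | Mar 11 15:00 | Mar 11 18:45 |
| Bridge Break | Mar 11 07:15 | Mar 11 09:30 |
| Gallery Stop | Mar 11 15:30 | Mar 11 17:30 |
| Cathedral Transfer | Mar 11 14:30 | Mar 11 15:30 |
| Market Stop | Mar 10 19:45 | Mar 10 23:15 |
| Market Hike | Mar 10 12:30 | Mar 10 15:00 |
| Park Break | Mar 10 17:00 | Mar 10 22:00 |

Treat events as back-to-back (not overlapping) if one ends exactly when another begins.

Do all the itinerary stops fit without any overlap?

Sorted by start: Market Hike, Park Break, Market Stop, Bridge Break, Cathedral Transfer, Market Transfer, Gallery Stop.
Park Break starts after Market Hike ends, so Market Hike has no further overlaps.
Market Stop starts before Park Break ends → Park Break and Market Stop overlap.
That's a conflict, so the schedule is not conflict-free.

No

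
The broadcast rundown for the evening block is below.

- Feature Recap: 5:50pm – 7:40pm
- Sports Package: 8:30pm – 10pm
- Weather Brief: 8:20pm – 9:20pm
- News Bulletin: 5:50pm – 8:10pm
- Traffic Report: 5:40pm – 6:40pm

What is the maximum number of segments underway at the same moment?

Sort all start/end points and keep a running count:
5:40pm start Traffic Report → 1
5:50pm start Feature Recap → 2
5:50pm start News Bulletin → 3
6:40pm end Traffic Report → 2
7:40pm end Feature Recap → 1
8:10pm end News Bulletin → 0
8:20pm start Weather Brief → 1
8:30pm start Sports Package → 2
9:20pm end Weather Brief → 1
10pm end Sports Package → 0
Peak is 3, at 5:50pm (Feature Recap, News Bulletin, Traffic Report).

3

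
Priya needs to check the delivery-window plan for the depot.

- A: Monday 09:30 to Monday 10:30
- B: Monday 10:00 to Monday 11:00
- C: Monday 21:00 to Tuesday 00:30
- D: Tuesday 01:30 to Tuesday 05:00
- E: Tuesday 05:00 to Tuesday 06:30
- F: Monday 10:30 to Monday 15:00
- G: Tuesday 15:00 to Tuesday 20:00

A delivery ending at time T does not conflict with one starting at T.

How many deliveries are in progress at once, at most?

Sweep the timeline, counting +1 at each start and −1 at each end (ends before starts at a tie):
Monday 09:30 start A → 1
Monday 10:00 start B → 2
Monday 10:30 end A → 1
Monday 10:30 start F → 2
Monday 11:00 end B → 1
Monday 15:00 end F → 0
Monday 21:00 start C → 1
Tuesday 00:30 end C → 0
Tuesday 01:30 start D → 1
Tuesday 05:00 end D → 0
Tuesday 05:00 start E → 1
Tuesday 06:30 end E → 0
Tuesday 15:00 start G → 1
Tuesday 20:00 end G → 0
Peak is 2, at Monday 10:00 (A, B).

2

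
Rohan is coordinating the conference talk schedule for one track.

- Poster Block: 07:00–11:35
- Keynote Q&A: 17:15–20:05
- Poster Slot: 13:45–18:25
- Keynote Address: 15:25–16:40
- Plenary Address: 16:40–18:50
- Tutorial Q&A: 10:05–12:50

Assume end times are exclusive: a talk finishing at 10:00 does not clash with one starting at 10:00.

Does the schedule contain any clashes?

Sorted by start: Poster Block, Tutorial Q&A, Poster Slot, Keynote Address, Plenary Address, Keynote Q&A.
Tutorial Q&A starts before Poster Block ends → Poster Block and Tutorial Q&A overlap.
That's a conflict, so the schedule is not conflict-free.

Yes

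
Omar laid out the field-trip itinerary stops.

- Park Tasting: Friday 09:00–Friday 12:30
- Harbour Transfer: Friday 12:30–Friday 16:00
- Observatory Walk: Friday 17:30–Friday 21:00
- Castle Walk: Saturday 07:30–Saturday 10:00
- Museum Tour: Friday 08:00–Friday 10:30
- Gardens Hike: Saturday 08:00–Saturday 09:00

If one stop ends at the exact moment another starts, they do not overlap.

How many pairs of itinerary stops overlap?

Sorted by start: Museum Tour, Park Tasting, Harbour Transfer, Observatory Walk, Castle Walk, Gardens Hike.
Park Tasting starts before Museum Tour ends → Museum Tour and Park Tasting overlap.
Harbour Transfer starts after Museum Tour ends, so Museum Tour has no further overlaps.
Harbour Transfer starts exactly when Park Tasting ends (back-to-back, no overlap), so Park Tasting has no further overlaps.
Observatory Walk starts after Harbour Transfer ends, so Harbour Transfer has no further overlaps.
Castle Walk starts after Observatory Walk ends, so Observatory Walk has no further overlaps.
Gardens Hike starts before Castle Walk ends → Castle Walk and Gardens Hike overlap.
Overlapping pairs: Castle Walk & Gardens Hike, Museum Tour & Park Tasting — 2 in total.

2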